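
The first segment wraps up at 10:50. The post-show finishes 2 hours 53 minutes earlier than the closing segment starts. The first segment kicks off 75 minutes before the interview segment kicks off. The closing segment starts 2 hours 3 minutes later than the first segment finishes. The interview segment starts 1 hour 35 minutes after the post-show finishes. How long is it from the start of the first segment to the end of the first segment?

The closing segment starts at 10:50 + 123 min = 12:53.
The post-show ends at 12:53 − 173 min = 10:00.
The interview segment starts at 10:00 + 95 min = 11:35.
The first segment starts at 11:35 − 75 min = 10:20.
From 10:20 to 10:50 is 30 minutes.

30 minutes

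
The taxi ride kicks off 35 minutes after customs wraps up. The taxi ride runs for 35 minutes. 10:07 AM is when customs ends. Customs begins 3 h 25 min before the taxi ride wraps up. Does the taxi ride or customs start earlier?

customs

The taxi ride starts at 10:07 AM + 35 min = 10:42 AM.
The taxi ride ends at 10:42 AM + 35 min = 11:17 AM.
Customs starts at 11:17 AM − 205 min = 7:52 AM.
The taxi ride starts at 10:42 AM and customs starts at 7:52 AM, so customs is first.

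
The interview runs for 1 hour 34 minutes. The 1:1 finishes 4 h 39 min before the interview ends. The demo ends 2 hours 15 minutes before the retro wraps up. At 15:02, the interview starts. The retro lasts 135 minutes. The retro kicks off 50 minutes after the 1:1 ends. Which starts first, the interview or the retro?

The interview ends at 15:02 + 94 min = 16:36.
The 1:1 ends at 16:36 − 279 min = 11:57.
The retro starts at 11:57 + 50 min = 12:47.
The interview starts at 15:02 and the retro starts at 12:47, so the retro is first.

the retro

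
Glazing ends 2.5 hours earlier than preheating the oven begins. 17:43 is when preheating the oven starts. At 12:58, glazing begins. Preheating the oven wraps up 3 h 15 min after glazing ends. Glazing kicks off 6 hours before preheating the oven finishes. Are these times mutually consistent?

Glazing ends at 17:43 − 150 min = 15:13.
Preheating the oven ends at 15:13 + 195 min = 18:28.
Glazing starts at 18:28 − 360 min = 12:28.
But glazing is also said to start at 12:58 — a 30-minute conflict.

No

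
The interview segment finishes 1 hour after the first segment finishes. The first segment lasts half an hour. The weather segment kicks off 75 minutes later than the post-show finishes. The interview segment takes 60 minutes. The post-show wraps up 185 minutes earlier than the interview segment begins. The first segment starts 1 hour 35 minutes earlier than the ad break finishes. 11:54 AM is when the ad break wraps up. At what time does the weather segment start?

8:59 AM

The first segment starts at 11:54 AM − 95 min = 10:19 AM.
The first segment ends at 10:19 AM + 30 min = 10:49 AM.
The interview segment ends at 10:49 AM + 60 min = 11:49 AM.
The interview segment starts at 11:49 AM − 60 min = 10:49 AM.
The post-show ends at 10:49 AM − 185 min = 7:44 AM.
The weather segment starts at 7:44 AM + 75 min = 8:59 AM.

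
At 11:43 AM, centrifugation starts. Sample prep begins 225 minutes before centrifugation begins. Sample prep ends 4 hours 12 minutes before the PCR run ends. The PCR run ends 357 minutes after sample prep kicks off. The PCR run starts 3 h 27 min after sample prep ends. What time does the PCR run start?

1:10 PM

Sample prep starts at 11:43 AM − 225 min = 7:58 AM.
The PCR run ends at 7:58 AM + 357 min = 1:55 PM.
Sample prep ends at 1:55 PM − 252 min = 9:43 AM.
The PCR run starts at 9:43 AM + 207 min = 1:10 PM.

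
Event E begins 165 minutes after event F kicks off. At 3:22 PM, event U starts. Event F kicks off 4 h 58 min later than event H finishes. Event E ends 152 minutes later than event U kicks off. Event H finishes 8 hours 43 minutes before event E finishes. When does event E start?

4:54 PM

Event E ends at 3:22 PM + 152 min = 5:54 PM.
Event H ends at 5:54 PM − 523 min = 9:11 AM.
Event F starts at 9:11 AM + 298 min = 2:09 PM.
Event E starts at 2:09 PM + 165 min = 4:54 PM.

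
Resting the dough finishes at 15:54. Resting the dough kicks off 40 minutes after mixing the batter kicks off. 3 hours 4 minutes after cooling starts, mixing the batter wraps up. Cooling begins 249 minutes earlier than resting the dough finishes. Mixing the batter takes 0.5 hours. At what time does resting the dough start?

14:59

Cooling starts at 15:54 − 249 min = 11:45.
Mixing the batter ends at 11:45 + 184 min = 14:49.
Mixing the batter starts at 14:49 − 30 min = 14:19.
Resting the dough starts at 14:19 + 40 min = 14:59.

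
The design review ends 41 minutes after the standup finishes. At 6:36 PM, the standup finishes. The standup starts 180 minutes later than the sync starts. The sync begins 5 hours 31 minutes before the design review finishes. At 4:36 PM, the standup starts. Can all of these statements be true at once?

The design review ends at 6:36 PM + 41 min = 7:17 PM.
The sync starts at 7:17 PM − 331 min = 1:46 PM.
The standup starts at 1:46 PM + 180 min = 4:46 PM.
But the standup is also said to start at 4:36 PM — a 10-minute conflict.

No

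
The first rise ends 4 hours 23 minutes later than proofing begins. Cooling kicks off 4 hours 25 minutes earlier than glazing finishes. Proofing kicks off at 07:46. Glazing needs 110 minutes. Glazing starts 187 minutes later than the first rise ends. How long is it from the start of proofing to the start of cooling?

295 minutes

The first rise ends at 07:46 + 263 min = 12:09.
Glazing starts at 12:09 + 187 min = 15:16.
Glazing ends at 15:16 + 110 min = 17:06.
Cooling starts at 17:06 − 265 min = 12:41.
From 07:46 to 12:41 is 295 minutes.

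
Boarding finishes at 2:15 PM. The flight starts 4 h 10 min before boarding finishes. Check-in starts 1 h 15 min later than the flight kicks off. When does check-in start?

11:20 AM

The flight starts at 2:15 PM − 250 min = 10:05 AM.
Check-in starts at 10:05 AM + 75 min = 11:20 AM.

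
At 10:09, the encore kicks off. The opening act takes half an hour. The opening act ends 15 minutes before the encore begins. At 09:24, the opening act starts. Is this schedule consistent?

Yes

The opening act ends at 10:09 − 15 min = 09:54.
The opening act starts at 09:54 − 30 min = 09:24.
That matches the stated 09:24, so the schedule is consistent.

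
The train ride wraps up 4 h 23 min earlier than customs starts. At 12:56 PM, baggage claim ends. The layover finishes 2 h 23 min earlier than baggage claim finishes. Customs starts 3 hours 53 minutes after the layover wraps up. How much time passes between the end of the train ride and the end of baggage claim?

The layover ends at 12:56 PM − 143 min = 10:33 AM.
Customs starts at 10:33 AM + 233 min = 2:26 PM.
The train ride ends at 2:26 PM − 263 min = 10:03 AM.
From 10:03 AM to 12:56 PM is 2 hours 53 minutes.

2 hours 53 minutes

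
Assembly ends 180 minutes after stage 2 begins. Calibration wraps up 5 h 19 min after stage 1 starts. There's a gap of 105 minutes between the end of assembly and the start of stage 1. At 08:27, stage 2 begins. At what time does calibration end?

18:31

Assembly ends at 08:27 + 180 min = 11:27.
Stage 1 starts at 11:27 + 105 min = 13:12.
Calibration ends at 13:12 + 319 min = 18:31.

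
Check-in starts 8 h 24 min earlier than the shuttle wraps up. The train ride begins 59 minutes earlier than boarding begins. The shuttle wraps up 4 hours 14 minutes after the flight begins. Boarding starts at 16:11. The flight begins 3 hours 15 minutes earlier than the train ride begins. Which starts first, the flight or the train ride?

The train ride starts at 16:11 − 59 min = 15:12.
The flight starts at 15:12 − 195 min = 11:57.
The flight starts at 11:57 and the train ride starts at 15:12, so the flight is first.

the flight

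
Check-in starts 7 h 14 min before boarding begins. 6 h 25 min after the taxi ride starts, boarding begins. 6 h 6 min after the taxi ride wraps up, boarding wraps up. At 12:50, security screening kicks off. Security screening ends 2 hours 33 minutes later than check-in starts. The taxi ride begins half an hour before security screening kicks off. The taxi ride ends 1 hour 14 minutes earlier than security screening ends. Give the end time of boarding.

The taxi ride starts at 12:50 − 30 min = 12:20.
Boarding starts at 12:20 + 385 min = 18:45.
Check-in starts at 18:45 − 434 min = 11:31.
Security screening ends at 11:31 + 153 min = 14:04.
The taxi ride ends at 14:04 − 74 min = 12:50.
Boarding ends at 12:50 + 366 min = 18:56.

18:56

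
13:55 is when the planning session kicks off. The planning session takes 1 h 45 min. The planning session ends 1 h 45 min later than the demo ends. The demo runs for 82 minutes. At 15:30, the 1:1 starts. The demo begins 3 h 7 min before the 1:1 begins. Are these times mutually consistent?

No

The demo starts at 15:30 − 187 min = 12:23.
The demo ends at 12:23 + 82 min = 13:45.
The planning session ends at 13:45 + 105 min = 15:30.
The planning session starts at 15:30 − 105 min = 13:45.
But the planning session is also said to start at 13:55 — a 10-minute conflict.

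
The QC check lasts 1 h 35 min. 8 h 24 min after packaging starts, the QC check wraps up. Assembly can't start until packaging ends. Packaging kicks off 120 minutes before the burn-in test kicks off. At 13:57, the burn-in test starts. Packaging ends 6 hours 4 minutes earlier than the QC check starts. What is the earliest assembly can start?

12:42

Packaging starts at 13:57 − 120 min = 11:57.
The QC check ends at 11:57 + 504 min = 20:21.
The QC check starts at 20:21 − 95 min = 18:46.
Packaging ends at 18:46 − 364 min = 12:42.
Assembly is bounded by packaging, so the earliest it can start is 12:42.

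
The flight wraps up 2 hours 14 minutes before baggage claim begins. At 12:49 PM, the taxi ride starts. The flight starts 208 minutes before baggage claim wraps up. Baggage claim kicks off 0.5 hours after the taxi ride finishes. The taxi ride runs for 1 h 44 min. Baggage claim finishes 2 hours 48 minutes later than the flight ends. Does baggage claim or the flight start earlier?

the flight

The taxi ride ends at 12:49 PM + 104 min = 2:33 PM.
Baggage claim starts at 2:33 PM + 30 min = 3:03 PM.
The flight ends at 3:03 PM − 134 min = 12:49 PM.
Baggage claim ends at 12:49 PM + 168 min = 3:37 PM.
The flight starts at 3:37 PM − 208 min = 12:09 PM.
Baggage claim starts at 3:03 PM and the flight starts at 12:09 PM, so the flight is first.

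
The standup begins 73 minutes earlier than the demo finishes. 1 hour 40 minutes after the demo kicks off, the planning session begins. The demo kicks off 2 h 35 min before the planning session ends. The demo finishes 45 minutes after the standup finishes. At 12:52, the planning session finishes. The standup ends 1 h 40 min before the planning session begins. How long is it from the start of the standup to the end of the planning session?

The demo starts at 12:52 − 155 min = 10:17.
The planning session starts at 10:17 + 100 min = 11:57.
The standup ends at 11:57 − 100 min = 10:17.
The demo ends at 10:17 + 45 min = 11:02.
The standup starts at 11:02 − 73 min = 09:49.
From 09:49 to 12:52 is 183 minutes.

183 minutes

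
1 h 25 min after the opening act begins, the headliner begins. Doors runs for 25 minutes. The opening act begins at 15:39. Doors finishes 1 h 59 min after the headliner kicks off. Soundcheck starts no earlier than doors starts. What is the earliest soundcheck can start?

18:38

The headliner starts at 15:39 + 85 min = 17:04.
Doors ends at 17:04 + 119 min = 19:03.
Doors starts at 19:03 − 25 min = 18:38.
Soundcheck is bounded by doors, so the earliest it can start is 18:38.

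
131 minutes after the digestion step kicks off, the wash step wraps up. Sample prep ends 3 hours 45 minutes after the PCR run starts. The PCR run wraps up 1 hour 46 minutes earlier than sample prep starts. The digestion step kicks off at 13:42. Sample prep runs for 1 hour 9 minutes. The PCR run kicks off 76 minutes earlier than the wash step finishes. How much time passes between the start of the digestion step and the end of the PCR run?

1 h 45 min

The wash step ends at 13:42 + 131 min = 15:53.
The PCR run starts at 15:53 − 76 min = 14:37.
Sample prep ends at 14:37 + 225 min = 18:22.
Sample prep starts at 18:22 − 69 min = 17:13.
The PCR run ends at 17:13 − 106 min = 15:27.
From 13:42 to 15:27 is 1 h 45 min.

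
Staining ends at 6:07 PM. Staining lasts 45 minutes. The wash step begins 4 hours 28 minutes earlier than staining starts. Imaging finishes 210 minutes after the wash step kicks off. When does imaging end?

Staining starts at 6:07 PM − 45 min = 5:22 PM.
The wash step starts at 5:22 PM − 268 min = 12:54 PM.
Imaging ends at 12:54 PM + 210 min = 4:24 PM.

4:24 PM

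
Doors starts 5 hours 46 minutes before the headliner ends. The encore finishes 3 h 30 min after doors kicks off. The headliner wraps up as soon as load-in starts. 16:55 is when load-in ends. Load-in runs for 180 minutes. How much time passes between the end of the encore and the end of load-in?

316 minutes

Load-in starts at 16:55 − 180 min = 13:55.
So the headliner ends at 13:55.
Doors starts at 13:55 − 346 min = 08:09.
The encore ends at 08:09 + 210 min = 11:39.
From 11:39 to 16:55 is 316 minutes.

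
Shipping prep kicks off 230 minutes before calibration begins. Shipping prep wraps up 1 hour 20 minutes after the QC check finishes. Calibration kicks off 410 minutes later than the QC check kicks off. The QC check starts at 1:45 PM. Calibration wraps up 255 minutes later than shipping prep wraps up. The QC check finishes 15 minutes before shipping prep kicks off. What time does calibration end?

10:05 PM

Calibration starts at 1:45 PM + 410 min = 8:35 PM.
Shipping prep starts at 8:35 PM − 230 min = 4:45 PM.
The QC check ends at 4:45 PM − 15 min = 4:30 PM.
Shipping prep ends at 4:30 PM + 80 min = 5:50 PM.
Calibration ends at 5:50 PM + 255 min = 10:05 PM.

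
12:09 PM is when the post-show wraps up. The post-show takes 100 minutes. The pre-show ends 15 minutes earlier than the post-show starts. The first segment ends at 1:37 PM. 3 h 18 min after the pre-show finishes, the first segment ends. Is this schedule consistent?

The post-show starts at 12:09 PM − 100 min = 10:29 AM.
The pre-show ends at 10:29 AM − 15 min = 10:14 AM.
The first segment ends at 10:14 AM + 198 min = 1:32 PM.
But the first segment is also said to end at 1:37 PM — a 5-minute conflict.

No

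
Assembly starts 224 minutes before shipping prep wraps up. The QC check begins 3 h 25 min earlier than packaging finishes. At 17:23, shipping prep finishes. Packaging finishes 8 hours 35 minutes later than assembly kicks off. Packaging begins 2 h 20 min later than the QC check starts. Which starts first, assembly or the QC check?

Assembly starts at 17:23 − 224 min = 13:39.
Packaging ends at 13:39 + 515 min = 22:14.
The QC check starts at 22:14 − 205 min = 18:49.
Assembly starts at 13:39 and the QC check starts at 18:49, so assembly is first.

assembly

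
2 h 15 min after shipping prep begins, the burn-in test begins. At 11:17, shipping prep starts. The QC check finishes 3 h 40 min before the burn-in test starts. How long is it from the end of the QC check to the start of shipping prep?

The burn-in test starts at 11:17 + 135 min = 13:32.
The QC check ends at 13:32 − 220 min = 09:52.
From 09:52 to 11:17 is 1 hour 25 minutes.

1 hour 25 minutes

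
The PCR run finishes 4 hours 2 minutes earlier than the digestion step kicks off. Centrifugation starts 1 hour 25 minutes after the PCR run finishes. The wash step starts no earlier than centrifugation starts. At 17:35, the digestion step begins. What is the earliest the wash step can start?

14:58

The PCR run ends at 17:35 − 242 min = 13:33.
Centrifugation starts at 13:33 + 85 min = 14:58.
The wash step is bounded by centrifugation, so the earliest it can start is 14:58.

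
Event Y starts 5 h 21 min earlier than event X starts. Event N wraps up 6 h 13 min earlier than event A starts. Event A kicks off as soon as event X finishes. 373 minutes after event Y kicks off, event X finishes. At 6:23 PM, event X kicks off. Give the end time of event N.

1:02 PM

Event Y starts at 6:23 PM − 321 min = 1:02 PM.
Event X ends at 1:02 PM + 373 min = 7:15 PM.
So event A starts at 7:15 PM.
Event N ends at 7:15 PM − 373 min = 1:02 PM.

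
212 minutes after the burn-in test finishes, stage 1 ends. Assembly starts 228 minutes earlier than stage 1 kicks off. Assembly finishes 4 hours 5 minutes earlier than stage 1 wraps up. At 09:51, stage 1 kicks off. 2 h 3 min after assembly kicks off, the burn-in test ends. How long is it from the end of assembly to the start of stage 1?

2 h 18 min

Assembly starts at 09:51 − 228 min = 06:03.
The burn-in test ends at 06:03 + 123 min = 08:06.
Stage 1 ends at 08:06 + 212 min = 11:38.
Assembly ends at 11:38 − 245 min = 07:33.
From 07:33 to 09:51 is 2 h 18 min.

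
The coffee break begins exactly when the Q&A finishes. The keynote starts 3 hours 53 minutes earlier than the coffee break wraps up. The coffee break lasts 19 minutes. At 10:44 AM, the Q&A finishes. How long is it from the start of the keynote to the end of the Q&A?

3 h 34 min

The coffee break starts at 10:44 AM.
The coffee break ends at 10:44 AM + 19 min = 11:03 AM.
The keynote starts at 11:03 AM − 233 min = 7:10 AM.
From 7:10 AM to 10:44 AM is 3 h 34 min.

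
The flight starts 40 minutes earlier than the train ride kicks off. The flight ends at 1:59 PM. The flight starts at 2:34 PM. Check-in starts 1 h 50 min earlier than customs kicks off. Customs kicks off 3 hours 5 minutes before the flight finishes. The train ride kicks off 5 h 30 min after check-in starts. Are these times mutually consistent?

Customs starts at 1:59 PM − 185 min = 10:54 AM.
Check-in starts at 10:54 AM − 110 min = 9:04 AM.
The train ride starts at 9:04 AM + 330 min = 2:34 PM.
The flight starts at 2:34 PM − 40 min = 1:54 PM.
But the flight is also said to start at 2:34 PM — a 40-minute conflict.

No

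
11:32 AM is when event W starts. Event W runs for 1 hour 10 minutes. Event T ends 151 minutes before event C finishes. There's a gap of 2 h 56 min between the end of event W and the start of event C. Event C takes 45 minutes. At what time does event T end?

1:52 PM

Event W ends at 11:32 AM + 70 min = 12:42 PM.
Event C starts at 12:42 PM + 176 min = 3:38 PM.
Event C ends at 3:38 PM + 45 min = 4:23 PM.
Event T ends at 4:23 PM − 151 min = 1:52 PM.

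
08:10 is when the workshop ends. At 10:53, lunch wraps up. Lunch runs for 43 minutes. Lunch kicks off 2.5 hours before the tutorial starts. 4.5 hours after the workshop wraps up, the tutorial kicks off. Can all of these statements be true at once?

Yes

The tutorial starts at 08:10 + 270 min = 12:40.
Lunch starts at 12:40 − 150 min = 10:10.
Lunch ends at 10:10 + 43 min = 10:53.
That matches the stated 10:53, so the schedule is consistent.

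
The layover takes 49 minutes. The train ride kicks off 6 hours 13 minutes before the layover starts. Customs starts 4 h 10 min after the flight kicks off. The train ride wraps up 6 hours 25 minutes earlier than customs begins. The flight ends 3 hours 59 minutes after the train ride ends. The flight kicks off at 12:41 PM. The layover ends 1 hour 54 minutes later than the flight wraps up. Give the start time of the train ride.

9:17 AM

Customs starts at 12:41 PM + 250 min = 4:51 PM.
The train ride ends at 4:51 PM − 385 min = 10:26 AM.
The flight ends at 10:26 AM + 239 min = 2:25 PM.
The layover ends at 2:25 PM + 114 min = 4:19 PM.
The layover starts at 4:19 PM − 49 min = 3:30 PM.
The train ride starts at 3:30 PM − 373 min = 9:17 AM.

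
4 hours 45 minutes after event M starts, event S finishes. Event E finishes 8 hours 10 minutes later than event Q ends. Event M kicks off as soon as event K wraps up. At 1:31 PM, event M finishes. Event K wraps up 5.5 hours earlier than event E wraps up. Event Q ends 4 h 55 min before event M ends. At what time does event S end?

4:01 PM

Event Q ends at 1:31 PM − 295 min = 8:36 AM.
Event E ends at 8:36 AM + 490 min = 4:46 PM.
Event K ends at 4:46 PM − 330 min = 11:16 AM.
So event M starts at 11:16 AM.
Event S ends at 11:16 AM + 285 min = 4:01 PM.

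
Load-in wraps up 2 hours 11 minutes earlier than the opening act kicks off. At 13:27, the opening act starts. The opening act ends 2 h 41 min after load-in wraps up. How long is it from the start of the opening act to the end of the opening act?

Load-in ends at 13:27 − 131 min = 11:16.
The opening act ends at 11:16 + 161 min = 13:57.
From 13:27 to 13:57 is 0.5 hours.

0.5 hours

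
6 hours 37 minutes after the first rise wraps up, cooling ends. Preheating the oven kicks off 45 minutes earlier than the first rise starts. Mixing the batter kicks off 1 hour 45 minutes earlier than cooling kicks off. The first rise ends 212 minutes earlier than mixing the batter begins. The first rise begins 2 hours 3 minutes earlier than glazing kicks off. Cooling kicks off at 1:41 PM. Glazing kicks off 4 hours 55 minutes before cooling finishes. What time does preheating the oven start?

7:18 AM

Mixing the batter starts at 1:41 PM − 105 min = 11:56 AM.
The first rise ends at 11:56 AM − 212 min = 8:24 AM.
Cooling ends at 8:24 AM + 397 min = 3:01 PM.
Glazing starts at 3:01 PM − 295 min = 10:06 AM.
The first rise starts at 10:06 AM − 123 min = 8:03 AM.
Preheating the oven starts at 8:03 AM − 45 min = 7:18 AM.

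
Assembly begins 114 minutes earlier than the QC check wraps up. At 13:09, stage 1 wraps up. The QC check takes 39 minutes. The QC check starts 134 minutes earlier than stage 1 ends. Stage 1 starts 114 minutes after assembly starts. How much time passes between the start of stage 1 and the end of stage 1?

1 hour 35 minutes

The QC check starts at 13:09 − 134 min = 10:55.
The QC check ends at 10:55 + 39 min = 11:34.
Assembly starts at 11:34 − 114 min = 09:40.
Stage 1 starts at 09:40 + 114 min = 11:34.
From 11:34 to 13:09 is 1 hour 35 minutes.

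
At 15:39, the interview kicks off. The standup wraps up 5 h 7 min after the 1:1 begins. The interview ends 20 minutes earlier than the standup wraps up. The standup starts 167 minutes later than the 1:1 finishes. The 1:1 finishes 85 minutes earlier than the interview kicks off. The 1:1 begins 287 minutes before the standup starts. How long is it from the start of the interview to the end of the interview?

The 1:1 ends at 15:39 − 85 min = 14:14.
The standup starts at 14:14 + 167 min = 17:01.
The 1:1 starts at 17:01 − 287 min = 12:14.
The standup ends at 12:14 + 307 min = 17:21.
The interview ends at 17:21 − 20 min = 17:01.
From 15:39 to 17:01 is 1 hour 22 minutes.

1 hour 22 minutes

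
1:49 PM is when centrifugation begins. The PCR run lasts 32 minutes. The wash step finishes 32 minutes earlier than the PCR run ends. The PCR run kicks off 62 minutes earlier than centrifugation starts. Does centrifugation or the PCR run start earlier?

the PCR run

The PCR run starts at 1:49 PM − 62 min = 12:47 PM.
Centrifugation starts at 1:49 PM and the PCR run starts at 12:47 PM, so the PCR run is first.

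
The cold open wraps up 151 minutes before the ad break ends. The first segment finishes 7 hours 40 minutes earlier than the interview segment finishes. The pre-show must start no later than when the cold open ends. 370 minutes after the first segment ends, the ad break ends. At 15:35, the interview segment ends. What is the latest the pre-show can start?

11:34

The first segment ends at 15:35 − 460 min = 07:55.
The ad break ends at 07:55 + 370 min = 14:05.
The cold open ends at 14:05 − 151 min = 11:34.
The pre-show is bounded by the cold open, so the latest it can start is 11:34.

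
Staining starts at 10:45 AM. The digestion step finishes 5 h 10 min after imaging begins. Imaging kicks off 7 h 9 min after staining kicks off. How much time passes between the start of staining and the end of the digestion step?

739 minutes

Imaging starts at 10:45 AM + 429 min = 5:54 PM.
The digestion step ends at 5:54 PM + 310 min = 11:04 PM.
From 10:45 AM to 11:04 PM is 739 minutes.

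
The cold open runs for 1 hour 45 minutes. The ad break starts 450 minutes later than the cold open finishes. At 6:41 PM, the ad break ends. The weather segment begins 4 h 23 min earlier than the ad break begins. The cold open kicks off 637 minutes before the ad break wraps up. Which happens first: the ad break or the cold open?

The cold open starts at 6:41 PM − 637 min = 8:04 AM.
The cold open ends at 8:04 AM + 105 min = 9:49 AM.
The ad break starts at 9:49 AM + 450 min = 5:19 PM.
The ad break starts at 5:19 PM and the cold open starts at 8:04 AM, so the cold open is first.

the cold open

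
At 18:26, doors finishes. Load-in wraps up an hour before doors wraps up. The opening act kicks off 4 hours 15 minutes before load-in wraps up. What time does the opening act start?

Load-in ends at 18:26 − 60 min = 17:26.
The opening act starts at 17:26 − 255 min = 13:11.

13:11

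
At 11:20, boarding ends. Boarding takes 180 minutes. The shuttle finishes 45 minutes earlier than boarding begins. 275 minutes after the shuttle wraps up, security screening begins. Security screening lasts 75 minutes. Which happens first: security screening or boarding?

boarding

Boarding starts at 11:20 − 180 min = 08:20.
The shuttle ends at 08:20 − 45 min = 07:35.
Security screening starts at 07:35 + 275 min = 12:10.
Security screening starts at 12:10 and boarding starts at 08:20, so boarding is first.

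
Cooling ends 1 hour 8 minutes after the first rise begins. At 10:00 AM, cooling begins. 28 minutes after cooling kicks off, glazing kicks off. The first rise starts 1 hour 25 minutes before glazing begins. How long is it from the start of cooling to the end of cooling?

11 minutes

Glazing starts at 10:00 AM + 28 min = 10:28 AM.
The first rise starts at 10:28 AM − 85 min = 9:03 AM.
Cooling ends at 9:03 AM + 68 min = 10:11 AM.
From 10:00 AM to 10:11 AM is 11 minutes.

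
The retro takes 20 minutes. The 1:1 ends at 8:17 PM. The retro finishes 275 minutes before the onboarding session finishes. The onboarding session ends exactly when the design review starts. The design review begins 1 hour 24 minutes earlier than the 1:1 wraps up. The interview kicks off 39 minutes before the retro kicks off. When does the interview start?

The design review starts at 8:17 PM − 84 min = 6:53 PM.
So the onboarding session ends at 6:53 PM.
The retro ends at 6:53 PM − 275 min = 2:18 PM.
The retro starts at 2:18 PM − 20 min = 1:58 PM.
The interview starts at 1:58 PM − 39 min = 1:19 PM.

1:19 PM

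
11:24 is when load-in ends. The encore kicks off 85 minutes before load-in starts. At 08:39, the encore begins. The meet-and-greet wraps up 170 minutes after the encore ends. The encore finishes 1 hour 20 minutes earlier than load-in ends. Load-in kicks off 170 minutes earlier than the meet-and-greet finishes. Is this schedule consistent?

Yes

The encore ends at 11:24 − 80 min = 10:04.
The meet-and-greet ends at 10:04 + 170 min = 12:54.
Load-in starts at 12:54 − 170 min = 10:04.
The encore starts at 10:04 − 85 min = 08:39.
That matches the stated 08:39, so the schedule is consistent.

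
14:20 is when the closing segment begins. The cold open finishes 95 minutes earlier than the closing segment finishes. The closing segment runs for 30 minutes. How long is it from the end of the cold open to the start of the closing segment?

The closing segment ends at 14:20 + 30 min = 14:50.
The cold open ends at 14:50 − 95 min = 13:15.
From 13:15 to 14:20 is 65 minutes.

65 minutes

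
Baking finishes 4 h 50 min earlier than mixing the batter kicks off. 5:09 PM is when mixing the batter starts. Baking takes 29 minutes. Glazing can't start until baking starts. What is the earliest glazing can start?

Baking ends at 5:09 PM − 290 min = 12:19 PM.
Baking starts at 12:19 PM − 29 min = 11:50 AM.
Glazing is bounded by baking, so the earliest it can start is 11:50 AM.

11:50 AM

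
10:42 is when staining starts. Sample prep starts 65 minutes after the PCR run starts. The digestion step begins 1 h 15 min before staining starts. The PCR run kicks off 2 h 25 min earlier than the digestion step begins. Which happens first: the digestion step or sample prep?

The digestion step starts at 10:42 − 75 min = 09:27.
The PCR run starts at 09:27 − 145 min = 07:02.
Sample prep starts at 07:02 + 65 min = 08:07.
The digestion step starts at 09:27 and sample prep starts at 08:07, so sample prep is first.

sample prep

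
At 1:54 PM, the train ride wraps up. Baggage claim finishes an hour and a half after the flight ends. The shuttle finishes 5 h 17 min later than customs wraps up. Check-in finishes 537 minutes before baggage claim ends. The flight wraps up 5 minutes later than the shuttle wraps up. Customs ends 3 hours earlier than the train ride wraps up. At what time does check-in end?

Customs ends at 1:54 PM − 180 min = 10:54 AM.
The shuttle ends at 10:54 AM + 317 min = 4:11 PM.
The flight ends at 4:11 PM + 5 min = 4:16 PM.
Baggage claim ends at 4:16 PM + 90 min = 5:46 PM.
Check-in ends at 5:46 PM − 537 min = 8:49 AM.

8:49 AM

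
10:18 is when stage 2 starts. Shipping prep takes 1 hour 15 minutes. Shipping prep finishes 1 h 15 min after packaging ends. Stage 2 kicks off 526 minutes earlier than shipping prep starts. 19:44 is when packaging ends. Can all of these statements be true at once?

Shipping prep ends at 19:44 + 75 min = 20:59.
Shipping prep starts at 20:59 − 75 min = 19:44.
Stage 2 starts at 19:44 − 526 min = 10:58.
But stage 2 is also said to start at 10:18 — a 40-minute conflict.

No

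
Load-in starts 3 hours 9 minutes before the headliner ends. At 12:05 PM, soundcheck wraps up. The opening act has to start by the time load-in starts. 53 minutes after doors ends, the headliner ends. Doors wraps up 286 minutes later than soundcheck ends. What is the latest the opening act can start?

2:35 PM

Doors ends at 12:05 PM + 286 min = 4:51 PM.
The headliner ends at 4:51 PM + 53 min = 5:44 PM.
Load-in starts at 5:44 PM − 189 min = 2:35 PM.
The opening act is bounded by load-in, so the latest it can start is 2:35 PM.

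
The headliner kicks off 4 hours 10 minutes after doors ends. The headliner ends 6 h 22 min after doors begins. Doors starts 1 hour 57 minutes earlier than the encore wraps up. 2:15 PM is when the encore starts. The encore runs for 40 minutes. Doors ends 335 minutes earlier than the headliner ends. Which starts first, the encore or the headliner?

The encore ends at 2:15 PM + 40 min = 2:55 PM.
Doors starts at 2:55 PM − 117 min = 12:58 PM.
The headliner ends at 12:58 PM + 382 min = 7:20 PM.
Doors ends at 7:20 PM − 335 min = 1:45 PM.
The headliner starts at 1:45 PM + 250 min = 5:55 PM.
The encore starts at 2:15 PM and the headliner starts at 5:55 PM, so the encore is first.

the encore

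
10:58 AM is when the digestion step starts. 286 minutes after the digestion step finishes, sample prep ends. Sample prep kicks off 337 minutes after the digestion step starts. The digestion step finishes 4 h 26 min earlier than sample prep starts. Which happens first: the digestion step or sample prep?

Sample prep starts at 10:58 AM + 337 min = 4:35 PM.
The digestion step starts at 10:58 AM and sample prep starts at 4:35 PM, so the digestion step is first.

the digestion step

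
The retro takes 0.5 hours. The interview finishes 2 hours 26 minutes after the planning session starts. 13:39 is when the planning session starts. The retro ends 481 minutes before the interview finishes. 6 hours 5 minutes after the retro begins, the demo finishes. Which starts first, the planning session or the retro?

the retro

The interview ends at 13:39 + 146 min = 16:05.
The retro ends at 16:05 − 481 min = 08:04.
The retro starts at 08:04 − 30 min = 07:34.
The planning session starts at 13:39 and the retro starts at 07:34, so the retro is first.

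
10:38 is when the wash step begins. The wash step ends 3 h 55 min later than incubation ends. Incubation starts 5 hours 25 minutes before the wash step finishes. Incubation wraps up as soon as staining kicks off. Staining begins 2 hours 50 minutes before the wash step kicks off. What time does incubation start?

06:18

Staining starts at 10:38 − 170 min = 07:48.
So incubation ends at 07:48.
The wash step ends at 07:48 + 235 min = 11:43.
Incubation starts at 11:43 − 325 min = 06:18.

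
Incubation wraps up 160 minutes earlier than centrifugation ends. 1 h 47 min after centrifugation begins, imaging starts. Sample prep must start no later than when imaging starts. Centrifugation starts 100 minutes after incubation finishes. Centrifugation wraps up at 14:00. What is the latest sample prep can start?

Incubation ends at 14:00 − 160 min = 11:20.
Centrifugation starts at 11:20 + 100 min = 13:00.
Imaging starts at 13:00 + 107 min = 14:47.
Sample prep is bounded by imaging, so the latest it can start is 14:47.

14:47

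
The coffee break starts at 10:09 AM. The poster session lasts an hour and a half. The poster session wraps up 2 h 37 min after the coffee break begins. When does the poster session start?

The poster session ends at 10:09 AM + 157 min = 12:46 PM.
The poster session starts at 12:46 PM − 90 min = 11:16 AM.

11:16 AM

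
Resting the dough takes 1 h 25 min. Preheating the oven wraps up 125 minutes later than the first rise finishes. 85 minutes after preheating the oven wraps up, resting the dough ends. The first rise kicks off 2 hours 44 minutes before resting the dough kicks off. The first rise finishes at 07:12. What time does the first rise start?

Preheating the oven ends at 07:12 + 125 min = 09:17.
Resting the dough ends at 09:17 + 85 min = 10:42.
Resting the dough starts at 10:42 − 85 min = 09:17.
The first rise starts at 09:17 − 164 min = 06:33.

06:33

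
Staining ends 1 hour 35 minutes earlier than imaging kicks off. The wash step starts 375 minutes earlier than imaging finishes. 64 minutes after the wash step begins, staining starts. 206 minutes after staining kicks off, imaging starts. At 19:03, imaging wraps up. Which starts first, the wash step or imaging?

the wash step

The wash step starts at 19:03 − 375 min = 12:48.
Staining starts at 12:48 + 64 min = 13:52.
Imaging starts at 13:52 + 206 min = 17:18.
The wash step starts at 12:48 and imaging starts at 17:18, so the wash step is first.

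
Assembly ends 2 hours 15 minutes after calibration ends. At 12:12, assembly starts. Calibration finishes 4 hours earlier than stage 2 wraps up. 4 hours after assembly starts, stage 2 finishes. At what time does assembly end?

Stage 2 ends at 12:12 + 240 min = 16:12.
Calibration ends at 16:12 − 240 min = 12:12.
Assembly ends at 12:12 + 135 min = 14:27.

14:27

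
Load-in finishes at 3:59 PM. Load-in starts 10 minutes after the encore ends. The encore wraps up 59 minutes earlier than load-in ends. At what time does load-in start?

3:10 PM

The encore ends at 3:59 PM − 59 min = 3:00 PM.
Load-in starts at 3:00 PM + 10 min = 3:10 PM.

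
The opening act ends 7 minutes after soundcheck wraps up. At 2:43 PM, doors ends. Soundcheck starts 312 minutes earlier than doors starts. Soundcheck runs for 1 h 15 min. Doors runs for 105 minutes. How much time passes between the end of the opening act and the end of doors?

Doors starts at 2:43 PM − 105 min = 12:58 PM.
Soundcheck starts at 12:58 PM − 312 min = 7:46 AM.
Soundcheck ends at 7:46 AM + 75 min = 9:01 AM.
The opening act ends at 9:01 AM + 7 min = 9:08 AM.
From 9:08 AM to 2:43 PM is 5 h 35 min.

5 h 35 min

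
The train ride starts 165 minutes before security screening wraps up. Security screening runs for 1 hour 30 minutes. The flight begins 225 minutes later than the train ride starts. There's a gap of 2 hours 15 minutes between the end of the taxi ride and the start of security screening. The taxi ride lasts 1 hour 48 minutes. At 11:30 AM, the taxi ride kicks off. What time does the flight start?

6:03 PM

The taxi ride ends at 11:30 AM + 108 min = 1:18 PM.
Security screening starts at 1:18 PM + 135 min = 3:33 PM.
Security screening ends at 3:33 PM + 90 min = 5:03 PM.
The train ride starts at 5:03 PM − 165 min = 2:18 PM.
The flight starts at 2:18 PM + 225 min = 6:03 PM.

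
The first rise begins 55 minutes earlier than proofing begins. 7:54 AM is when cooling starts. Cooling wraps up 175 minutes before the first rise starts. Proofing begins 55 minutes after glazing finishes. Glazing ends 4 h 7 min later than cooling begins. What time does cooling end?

Glazing ends at 7:54 AM + 247 min = 12:01 PM.
Proofing starts at 12:01 PM + 55 min = 12:56 PM.
The first rise starts at 12:56 PM − 55 min = 12:01 PM.
Cooling ends at 12:01 PM − 175 min = 9:06 AM.

9:06 AM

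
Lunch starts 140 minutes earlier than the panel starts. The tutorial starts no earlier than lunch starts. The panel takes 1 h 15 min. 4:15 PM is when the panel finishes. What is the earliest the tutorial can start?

12:40 PM

The panel starts at 4:15 PM − 75 min = 3:00 PM.
Lunch starts at 3:00 PM − 140 min = 12:40 PM.
The tutorial is bounded by lunch, so the earliest it can start is 12:40 PM.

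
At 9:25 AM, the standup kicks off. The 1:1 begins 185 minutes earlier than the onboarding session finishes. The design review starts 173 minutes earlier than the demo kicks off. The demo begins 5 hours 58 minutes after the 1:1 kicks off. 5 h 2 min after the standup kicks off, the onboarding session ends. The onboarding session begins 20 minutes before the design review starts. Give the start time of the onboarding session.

2:07 PM

The onboarding session ends at 9:25 AM + 302 min = 2:27 PM.
The 1:1 starts at 2:27 PM − 185 min = 11:22 AM.
The demo starts at 11:22 AM + 358 min = 5:20 PM.
The design review starts at 5:20 PM − 173 min = 2:27 PM.
The onboarding session starts at 2:27 PM − 20 min = 2:07 PM.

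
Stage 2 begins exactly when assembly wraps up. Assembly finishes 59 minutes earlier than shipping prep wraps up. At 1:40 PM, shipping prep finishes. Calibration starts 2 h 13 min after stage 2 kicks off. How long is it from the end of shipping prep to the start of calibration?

1 hour 14 minutes

Assembly ends at 1:40 PM − 59 min = 12:41 PM.
So stage 2 starts at 12:41 PM.
Calibration starts at 12:41 PM + 133 min = 2:54 PM.
From 1:40 PM to 2:54 PM is 1 hour 14 minutes.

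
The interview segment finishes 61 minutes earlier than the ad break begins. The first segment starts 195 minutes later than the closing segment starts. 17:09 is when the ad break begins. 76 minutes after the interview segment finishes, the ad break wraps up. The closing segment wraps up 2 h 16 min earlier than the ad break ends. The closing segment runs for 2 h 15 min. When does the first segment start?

The interview segment ends at 17:09 − 61 min = 16:08.
The ad break ends at 16:08 + 76 min = 17:24.
The closing segment ends at 17:24 − 136 min = 15:08.
The closing segment starts at 15:08 − 135 min = 12:53.
The first segment starts at 12:53 + 195 min = 16:08.

16:08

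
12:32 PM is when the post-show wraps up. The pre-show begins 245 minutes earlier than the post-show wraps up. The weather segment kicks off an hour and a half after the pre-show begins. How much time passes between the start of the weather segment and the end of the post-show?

2 h 35 min

The pre-show starts at 12:32 PM − 245 min = 8:27 AM.
The weather segment starts at 8:27 AM + 90 min = 9:57 AM.
From 9:57 AM to 12:32 PM is 2 h 35 min.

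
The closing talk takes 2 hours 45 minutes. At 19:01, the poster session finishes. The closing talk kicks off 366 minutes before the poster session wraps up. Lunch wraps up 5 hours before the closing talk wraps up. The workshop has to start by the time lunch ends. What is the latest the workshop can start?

The closing talk starts at 19:01 − 366 min = 12:55.
The closing talk ends at 12:55 + 165 min = 15:40.
Lunch ends at 15:40 − 300 min = 10:40.
The workshop is bounded by lunch, so the latest it can start is 10:40.

10:40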